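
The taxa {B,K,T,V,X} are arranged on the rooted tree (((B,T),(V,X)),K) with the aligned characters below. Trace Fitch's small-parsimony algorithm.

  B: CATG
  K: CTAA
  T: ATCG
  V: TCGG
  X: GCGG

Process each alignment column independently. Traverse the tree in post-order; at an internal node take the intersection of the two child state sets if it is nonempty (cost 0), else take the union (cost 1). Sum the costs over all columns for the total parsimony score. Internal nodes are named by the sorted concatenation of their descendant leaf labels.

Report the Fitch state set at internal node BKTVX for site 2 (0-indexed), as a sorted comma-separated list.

A,C,G,T

[col 0] BT: children B:{C}, T:{A} ∪→ {A,C}; cost 1
[col 0] VX: children V:{T}, X:{G} ∪→ {G,T}; cost 1
[col 0] BTVX: children BT:{A,C}, VX:{G,T} ∪→ {A,C,G,T}; cost 1
[col 0] BKTVX: children BTVX:{A,C,G,T}, K:{C} ∩→ {C}; cost 0
[col 1] BT: children B:{A}, T:{T} ∪→ {A,T}; cost 1
[col 1] VX: children V:{C}, X:{C} ∩→ {C}; cost 0
[col 1] BTVX: children BT:{A,T}, VX:{C} ∪→ {A,C,T}; cost 1
[col 1] BKTVX: children BTVX:{A,C,T}, K:{T} ∩→ {T}; cost 0
[col 2] BT: children B:{T}, T:{C} ∪→ {C,T}; cost 1
[col 2] VX: children V:{G}, X:{G} ∩→ {G}; cost 0
[col 2] BTVX: children BT:{C,T}, VX:{G} ∪→ {C,G,T}; cost 1
[col 2] BKTVX: children BTVX:{C,G,T}, K:{A} ∪→ {A,C,G,T}; cost 1
[col 3] BT: children B:{G}, T:{G} ∩→ {G}; cost 0
[col 3] VX: children V:{G}, X:{G} ∩→ {G}; cost 0
[col 3] BTVX: children BT:{G}, VX:{G} ∩→ {G}; cost 0
[col 3] BKTVX: children BTVX:{G}, K:{A} ∪→ {A,G}; cost 1
per-site changes: [3, 2, 3, 1]; total = 9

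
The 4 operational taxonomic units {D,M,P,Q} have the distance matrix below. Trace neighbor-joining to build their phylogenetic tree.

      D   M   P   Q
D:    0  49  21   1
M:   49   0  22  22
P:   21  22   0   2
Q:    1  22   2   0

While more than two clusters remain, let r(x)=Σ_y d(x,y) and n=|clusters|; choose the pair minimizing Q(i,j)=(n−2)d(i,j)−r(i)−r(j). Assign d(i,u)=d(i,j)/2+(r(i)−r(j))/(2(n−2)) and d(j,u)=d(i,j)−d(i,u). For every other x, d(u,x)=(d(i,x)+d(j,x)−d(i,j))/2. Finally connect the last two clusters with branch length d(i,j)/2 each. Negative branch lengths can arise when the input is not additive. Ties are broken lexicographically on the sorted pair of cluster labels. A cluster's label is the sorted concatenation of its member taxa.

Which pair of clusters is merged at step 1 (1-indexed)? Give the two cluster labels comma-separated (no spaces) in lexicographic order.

step 1: merge (D,Q) at d=1, Q=-94; branch lengths D→12, Q→-11; new cluster DQ
  updated: d(DQ,M)=35, d(DQ,P)=11
step 2: merge (DQ,M) at d=35, Q=-68; branch lengths DQ→12, M→23; new cluster DMQ
  updated: d(DMQ,P)=-1
step 3: merge (DMQ,P) at d=-1; branch lengths DMQ→-1/2, P→-1/2; new cluster DMPQ
final tree: (((D:12,Q:-11):12,M:23):-1/2,P:-1/2)
total length: 35

D,Q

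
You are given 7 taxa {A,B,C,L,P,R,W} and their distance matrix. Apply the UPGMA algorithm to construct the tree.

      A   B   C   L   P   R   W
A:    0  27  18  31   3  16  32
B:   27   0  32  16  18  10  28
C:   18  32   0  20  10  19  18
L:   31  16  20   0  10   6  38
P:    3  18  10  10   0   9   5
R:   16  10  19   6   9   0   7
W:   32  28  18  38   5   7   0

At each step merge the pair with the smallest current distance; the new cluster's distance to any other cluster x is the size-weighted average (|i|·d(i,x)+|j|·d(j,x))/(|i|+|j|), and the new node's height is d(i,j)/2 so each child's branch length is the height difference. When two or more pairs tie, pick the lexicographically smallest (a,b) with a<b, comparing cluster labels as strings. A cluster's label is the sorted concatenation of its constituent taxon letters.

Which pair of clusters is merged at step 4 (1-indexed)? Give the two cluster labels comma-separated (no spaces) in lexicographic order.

AP,C

step 1: merge (A,P) at d=3; branch lengths A→3/2, P→3/2; new cluster AP
  updated: d(AP,B)=45/2, d(AP,C)=14, d(AP,L)=41/2, d(AP,R)=25/2, d(AP,W)=37/2
step 2: merge (L,R) at d=6; branch lengths L→3, R→3; new cluster LR
  updated: d(AP,LR)=33/2, d(B,LR)=13, d(C,LR)=39/2, d(LR,W)=45/2
step 3: merge (B,LR) at d=13; branch lengths B→13/2, LR→7/2; new cluster BLR
  updated: d(AP,BLR)=37/2, d(BLR,C)=71/3, d(BLR,W)=73/3
step 4: merge (AP,C) at d=14; branch lengths AP→11/2, C→7; new cluster ACP
  updated: d(ACP,BLR)=182/9, d(ACP,W)=55/3
step 5: merge (ACP,W) at d=55/3; branch lengths ACP→13/6, W→55/6; new cluster ACPW
  updated: d(ACPW,BLR)=85/4
step 6: merge (ACPW,BLR) at d=85/4; branch lengths ACPW→35/24, BLR→33/8; new cluster ABCLPRW
final tree: ((((A:3/2,P:3/2):11/2,C:7):13/6,W:55/6):35/24,(B:13/2,(L:3,R:3):7/2):33/8)
total length: 581/12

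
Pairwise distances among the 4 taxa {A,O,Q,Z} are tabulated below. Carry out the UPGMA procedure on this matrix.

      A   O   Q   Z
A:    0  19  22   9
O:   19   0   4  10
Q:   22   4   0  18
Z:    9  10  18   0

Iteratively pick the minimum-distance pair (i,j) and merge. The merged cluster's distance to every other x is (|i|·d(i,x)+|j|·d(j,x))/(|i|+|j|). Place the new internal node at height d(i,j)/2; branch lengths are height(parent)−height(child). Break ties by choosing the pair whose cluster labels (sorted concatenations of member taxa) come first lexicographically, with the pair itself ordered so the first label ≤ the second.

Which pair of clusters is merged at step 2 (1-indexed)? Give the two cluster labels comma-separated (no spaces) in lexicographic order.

A,Z

iteration 1: select O,Q (d=4); attach at lengths (2, 2); label the merged cluster OQ
  updated: d(A,OQ)=41/2, d(OQ,Z)=14
iteration 2: select A,Z (d=9); attach at lengths (9/2, 9/2); label the merged cluster AZ
  updated: d(AZ,OQ)=69/4
iteration 3: select AZ,OQ (d=69/4); attach at lengths (33/8, 53/8); label the merged cluster AOQZ
final tree: ((A:9/2,Z:9/2):33/8,(O:2,Q:2):53/8)
total length: 95/4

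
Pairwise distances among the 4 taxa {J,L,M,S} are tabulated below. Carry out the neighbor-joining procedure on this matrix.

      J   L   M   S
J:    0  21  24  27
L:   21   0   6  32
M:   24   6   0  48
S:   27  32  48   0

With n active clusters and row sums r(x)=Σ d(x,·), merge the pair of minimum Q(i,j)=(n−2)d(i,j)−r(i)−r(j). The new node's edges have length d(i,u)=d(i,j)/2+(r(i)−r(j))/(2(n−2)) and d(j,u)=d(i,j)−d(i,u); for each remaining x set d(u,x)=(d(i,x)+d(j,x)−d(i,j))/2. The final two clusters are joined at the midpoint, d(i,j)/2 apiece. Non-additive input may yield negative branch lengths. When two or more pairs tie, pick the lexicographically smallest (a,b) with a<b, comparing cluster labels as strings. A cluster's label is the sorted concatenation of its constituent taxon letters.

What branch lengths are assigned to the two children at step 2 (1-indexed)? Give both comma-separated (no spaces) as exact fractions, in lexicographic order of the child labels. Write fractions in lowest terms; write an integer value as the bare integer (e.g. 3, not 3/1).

1. join J+S (d=27, Q=-125) ⇒ JS; edges |J|=19/4, |S|=89/4
  updated: d(JS,L)=13, d(JS,M)=45/2
2. join JS+L (d=13, Q=-83/2) ⇒ JLS; edges |JS|=59/4, |L|=-7/4
  updated: d(JLS,M)=31/4
3. join JLS+M (d=31/4) ⇒ JLMS; edges |JLS|=31/8, |M|=31/8
final tree: (((J:19/4,S:89/4):59/4,L:-7/4):31/8,M:31/8)
total length: 191/4

59/4,-7/4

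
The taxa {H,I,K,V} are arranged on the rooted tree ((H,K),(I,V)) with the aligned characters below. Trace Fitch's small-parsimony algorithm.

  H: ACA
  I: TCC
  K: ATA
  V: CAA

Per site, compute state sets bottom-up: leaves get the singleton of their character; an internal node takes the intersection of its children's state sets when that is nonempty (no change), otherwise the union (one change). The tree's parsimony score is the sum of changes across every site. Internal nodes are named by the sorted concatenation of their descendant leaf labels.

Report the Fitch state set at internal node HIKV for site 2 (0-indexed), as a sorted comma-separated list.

site 0, node HK: H={A} ∩ K={A} → {A} (+0)
site 0, node IV: I={T} ∪ V={C} → {C,T} (+1)
site 0, node HIKV: HK={A} ∪ IV={C,T} → {A,C,T} (+1)
site 1, node HK: H={C} ∪ K={T} → {C,T} (+1)
site 1, node IV: I={C} ∪ V={A} → {A,C} (+1)
site 1, node HIKV: HK={C,T} ∩ IV={A,C} → {C} (+0)
site 2, node HK: H={A} ∩ K={A} → {A} (+0)
site 2, node IV: I={C} ∪ V={A} → {A,C} (+1)
site 2, node HIKV: HK={A} ∩ IV={A,C} → {A} (+0)
per-site changes: [2, 2, 1]; total = 5

A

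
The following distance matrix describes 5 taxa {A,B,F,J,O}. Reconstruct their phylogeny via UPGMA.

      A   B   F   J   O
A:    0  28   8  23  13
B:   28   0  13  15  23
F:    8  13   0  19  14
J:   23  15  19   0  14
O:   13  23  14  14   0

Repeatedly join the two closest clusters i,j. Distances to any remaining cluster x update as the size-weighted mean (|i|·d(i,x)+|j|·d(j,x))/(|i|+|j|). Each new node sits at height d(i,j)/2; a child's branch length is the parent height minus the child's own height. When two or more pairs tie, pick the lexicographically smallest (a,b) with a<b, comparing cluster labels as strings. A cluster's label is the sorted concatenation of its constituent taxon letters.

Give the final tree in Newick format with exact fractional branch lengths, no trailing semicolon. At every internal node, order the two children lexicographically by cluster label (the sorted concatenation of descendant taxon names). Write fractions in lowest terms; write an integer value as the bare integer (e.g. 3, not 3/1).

(((A:4,F:4):11/4,O:27/4):13/4,(B:15/2,J:15/2):5/2)

1. join A+F (d=8) ⇒ AF; edges |A|=4, |F|=4
  updated: d(AF,B)=41/2, d(AF,J)=21, d(AF,O)=27/2
2. join AF+O (d=27/2) ⇒ AFO; edges |AF|=11/4, |O|=27/4
  updated: d(AFO,B)=64/3, d(AFO,J)=56/3
3. join B+J (d=15) ⇒ BJ; edges |B|=15/2, |J|=15/2
  updated: d(AFO,BJ)=20
4. join AFO+BJ (d=20) ⇒ ABFJO; edges |AFO|=13/4, |BJ|=5/2
final tree: (((A:4,F:4):11/4,O:27/4):13/4,(B:15/2,J:15/2):5/2)
total length: 153/4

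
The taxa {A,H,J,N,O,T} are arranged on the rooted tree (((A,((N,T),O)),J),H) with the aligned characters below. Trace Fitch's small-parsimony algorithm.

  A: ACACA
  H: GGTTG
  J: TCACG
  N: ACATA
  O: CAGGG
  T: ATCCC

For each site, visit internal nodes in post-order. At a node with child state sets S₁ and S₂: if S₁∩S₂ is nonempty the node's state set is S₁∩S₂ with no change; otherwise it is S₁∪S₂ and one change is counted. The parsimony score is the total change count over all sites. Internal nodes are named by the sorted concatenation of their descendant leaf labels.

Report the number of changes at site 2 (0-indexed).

3

NT@0: {A} ∩ {A} = {A} (intersection, +0)
NOT@0: {A} ∪ {C} = {A,C} (union, +1)
ANOT@0: {A} ∩ {A,C} = {A} (intersection, +0)
AJNOT@0: {A} ∪ {T} = {A,T} (union, +1)
AHJNOT@0: {A,T} ∪ {G} = {A,G,T} (union, +1)
NT@1: {C} ∪ {T} = {C,T} (union, +1)
NOT@1: {C,T} ∪ {A} = {A,C,T} (union, +1)
ANOT@1: {C} ∩ {A,C,T} = {C} (intersection, +0)
AJNOT@1: {C} ∩ {C} = {C} (intersection, +0)
AHJNOT@1: {C} ∪ {G} = {C,G} (union, +1)
NT@2: {A} ∪ {C} = {A,C} (union, +1)
NOT@2: {A,C} ∪ {G} = {A,C,G} (union, +1)
ANOT@2: {A} ∩ {A,C,G} = {A} (intersection, +0)
AJNOT@2: {A} ∩ {A} = {A} (intersection, +0)
AHJNOT@2: {A} ∪ {T} = {A,T} (union, +1)
NT@3: {T} ∪ {C} = {C,T} (union, +1)
NOT@3: {C,T} ∪ {G} = {C,G,T} (union, +1)
ANOT@3: {C} ∩ {C,G,T} = {C} (intersection, +0)
AJNOT@3: {C} ∩ {C} = {C} (intersection, +0)
AHJNOT@3: {C} ∪ {T} = {C,T} (union, +1)
NT@4: {A} ∪ {C} = {A,C} (union, +1)
NOT@4: {A,C} ∪ {G} = {A,C,G} (union, +1)
ANOT@4: {A} ∩ {A,C,G} = {A} (intersection, +0)
AJNOT@4: {A} ∪ {G} = {A,G} (union, +1)
AHJNOT@4: {A,G} ∩ {G} = {G} (intersection, +0)
per-site changes: [3, 3, 3, 3, 3]; total = 15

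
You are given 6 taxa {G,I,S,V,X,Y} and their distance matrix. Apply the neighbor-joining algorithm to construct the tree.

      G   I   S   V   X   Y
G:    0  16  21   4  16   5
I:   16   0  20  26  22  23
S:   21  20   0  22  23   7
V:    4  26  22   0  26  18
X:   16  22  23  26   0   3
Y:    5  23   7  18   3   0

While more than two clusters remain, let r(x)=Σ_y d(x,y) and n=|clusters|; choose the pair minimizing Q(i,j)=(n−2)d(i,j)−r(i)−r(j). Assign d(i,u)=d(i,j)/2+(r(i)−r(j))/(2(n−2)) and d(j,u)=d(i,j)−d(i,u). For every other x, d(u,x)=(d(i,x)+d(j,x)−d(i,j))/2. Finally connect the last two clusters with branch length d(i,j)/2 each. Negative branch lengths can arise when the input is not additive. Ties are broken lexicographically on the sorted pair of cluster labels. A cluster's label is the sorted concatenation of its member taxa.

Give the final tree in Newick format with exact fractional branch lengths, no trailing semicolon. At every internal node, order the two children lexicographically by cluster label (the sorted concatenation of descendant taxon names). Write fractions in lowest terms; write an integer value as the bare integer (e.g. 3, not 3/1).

((((G:-9/4,V:25/4):117/16,I:187/16):33/16,S:131/16):85/32,(X:67/12,Y:-31/12):85/32)

iteration 1: select G,V (d=4, Q=-142); attach at lengths (-9/4, 25/4); label the merged cluster GV
  updated: d(GV,I)=19, d(GV,S)=39/2, d(GV,X)=19, d(GV,Y)=19/2
iteration 2: select X,Y (d=3, Q=-201/2); attach at lengths (67/12, -31/12); label the merged cluster XY
  updated: d(GV,XY)=51/4, d(I,XY)=21, d(S,XY)=27/2
iteration 3: select GV,I (d=19, Q=-293/4); attach at lengths (117/16, 187/16); label the merged cluster GIV
  updated: d(GIV,S)=41/4, d(GIV,XY)=59/8
iteration 4: select GIV,S (d=41/4, Q=-249/8); attach at lengths (33/16, 131/16); label the merged cluster GISV
  updated: d(GISV,XY)=85/16
iteration 5: select GISV,XY (d=85/16); attach at lengths (85/32, 85/32); label the merged cluster GISVXY
final tree: ((((G:-9/4,V:25/4):117/16,I:187/16):33/16,S:131/16):85/32,(X:67/12,Y:-31/12):85/32)
total length: 665/16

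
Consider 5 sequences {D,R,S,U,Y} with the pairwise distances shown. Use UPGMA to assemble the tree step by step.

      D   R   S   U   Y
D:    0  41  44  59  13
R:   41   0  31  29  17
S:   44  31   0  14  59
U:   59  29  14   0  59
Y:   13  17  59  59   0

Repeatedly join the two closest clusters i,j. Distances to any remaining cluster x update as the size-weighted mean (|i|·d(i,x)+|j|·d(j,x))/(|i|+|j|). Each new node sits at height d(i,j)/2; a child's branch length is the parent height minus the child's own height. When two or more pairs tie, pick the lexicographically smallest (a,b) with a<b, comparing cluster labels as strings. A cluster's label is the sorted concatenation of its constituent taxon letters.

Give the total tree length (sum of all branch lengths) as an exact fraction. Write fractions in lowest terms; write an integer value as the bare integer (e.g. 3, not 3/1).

1. join D+Y (d=13) ⇒ DY; edges |D|=13/2, |Y|=13/2
  updated: d(DY,R)=29, d(DY,S)=103/2, d(DY,U)=59
2. join S+U (d=14) ⇒ SU; edges |S|=7, |U|=7
  updated: d(DY,SU)=221/4, d(R,SU)=30
3. join DY+R (d=29) ⇒ DRY; edges |DY|=8, |R|=29/2
  updated: d(DRY,SU)=281/6
4. join DRY+SU (d=281/6) ⇒ DRSUY; edges |DRY|=107/12, |SU|=197/12
final tree: (((D:13/2,Y:13/2):8,R:29/2):107/12,(S:7,U:7):197/12)
total length: 449/6

449/6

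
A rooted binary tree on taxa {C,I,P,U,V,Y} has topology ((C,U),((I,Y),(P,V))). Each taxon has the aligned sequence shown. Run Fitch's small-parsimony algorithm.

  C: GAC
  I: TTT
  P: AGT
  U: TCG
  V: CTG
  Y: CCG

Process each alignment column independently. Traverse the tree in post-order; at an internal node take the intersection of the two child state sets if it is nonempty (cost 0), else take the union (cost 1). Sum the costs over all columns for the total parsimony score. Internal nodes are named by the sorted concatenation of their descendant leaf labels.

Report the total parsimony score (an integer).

CU@0: {G} ∪ {T} = {G,T} (union, +1)
IY@0: {T} ∪ {C} = {C,T} (union, +1)
PV@0: {A} ∪ {C} = {A,C} (union, +1)
IPVY@0: {C,T} ∩ {A,C} = {C} (intersection, +0)
CIPUVY@0: {G,T} ∪ {C} = {C,G,T} (union, +1)
CU@1: {A} ∪ {C} = {A,C} (union, +1)
IY@1: {T} ∪ {C} = {C,T} (union, +1)
PV@1: {G} ∪ {T} = {G,T} (union, +1)
IPVY@1: {C,T} ∩ {G,T} = {T} (intersection, +0)
CIPUVY@1: {A,C} ∪ {T} = {A,C,T} (union, +1)
CU@2: {C} ∪ {G} = {C,G} (union, +1)
IY@2: {T} ∪ {G} = {G,T} (union, +1)
PV@2: {T} ∪ {G} = {G,T} (union, +1)
IPVY@2: {G,T} ∩ {G,T} = {G,T} (intersection, +0)
CIPUVY@2: {C,G} ∩ {G,T} = {G} (intersection, +0)
per-site changes: [4, 4, 3]; total = 11

11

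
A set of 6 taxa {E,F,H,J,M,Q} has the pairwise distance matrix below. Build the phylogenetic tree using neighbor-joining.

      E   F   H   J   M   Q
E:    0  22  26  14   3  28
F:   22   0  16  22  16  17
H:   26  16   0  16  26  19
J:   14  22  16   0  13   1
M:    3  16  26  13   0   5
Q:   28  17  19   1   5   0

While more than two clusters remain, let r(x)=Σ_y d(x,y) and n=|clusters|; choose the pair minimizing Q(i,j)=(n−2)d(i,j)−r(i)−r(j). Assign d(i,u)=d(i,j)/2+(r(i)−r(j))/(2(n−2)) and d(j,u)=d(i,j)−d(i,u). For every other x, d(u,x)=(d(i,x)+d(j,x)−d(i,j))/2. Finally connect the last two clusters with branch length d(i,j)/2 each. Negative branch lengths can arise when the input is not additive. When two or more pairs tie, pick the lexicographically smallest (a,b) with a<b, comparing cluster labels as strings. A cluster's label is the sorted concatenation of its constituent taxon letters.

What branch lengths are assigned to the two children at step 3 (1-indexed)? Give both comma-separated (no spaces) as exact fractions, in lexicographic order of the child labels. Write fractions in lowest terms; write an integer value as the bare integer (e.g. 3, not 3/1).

step 1: merge (E,M) at d=3, Q=-144; branch lengths E→21/4, M→-9/4; new cluster EM
  updated: d(EM,F)=35/2, d(EM,H)=49/2, d(EM,J)=12, d(EM,Q)=15
step 2: merge (F,H) at d=16, Q=-100; branch lengths F→15/2, H→17/2; new cluster FH
  updated: d(EM,FH)=13, d(FH,J)=11, d(FH,Q)=10
step 3: merge (EM,FH) at d=13, Q=-48; branch lengths EM→8, FH→5; new cluster EFHM
  updated: d(EFHM,J)=5, d(EFHM,Q)=6
step 4: merge (EFHM,J) at d=5, Q=-12; branch lengths EFHM→5, J→0; new cluster EFHJM
  updated: d(EFHJM,Q)=1
step 5: merge (EFHJM,Q) at d=1; branch lengths EFHJM→1/2, Q→1/2; new cluster EFHJMQ
final tree: ((((E:21/4,M:-9/4):8,(F:15/2,H:17/2):5):5,J:0):1/2,Q:1/2)
total length: 38

8,5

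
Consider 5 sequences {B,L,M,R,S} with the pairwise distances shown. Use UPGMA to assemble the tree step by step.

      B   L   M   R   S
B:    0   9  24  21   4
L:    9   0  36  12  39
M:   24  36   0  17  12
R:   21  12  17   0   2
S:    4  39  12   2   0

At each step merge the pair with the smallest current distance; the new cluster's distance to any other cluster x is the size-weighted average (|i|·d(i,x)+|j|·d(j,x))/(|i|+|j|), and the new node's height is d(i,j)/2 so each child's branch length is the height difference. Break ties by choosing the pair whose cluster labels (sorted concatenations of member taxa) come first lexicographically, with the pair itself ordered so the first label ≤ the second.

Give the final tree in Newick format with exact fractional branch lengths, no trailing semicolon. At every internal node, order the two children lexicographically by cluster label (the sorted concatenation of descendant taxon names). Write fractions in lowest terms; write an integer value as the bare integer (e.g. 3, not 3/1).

1. join R+S (d=2) ⇒ RS; edges |R|=1, |S|=1
  updated: d(B,RS)=25/2, d(L,RS)=51/2, d(M,RS)=29/2
2. join B+L (d=9) ⇒ BL; edges |B|=9/2, |L|=9/2
  updated: d(BL,M)=30, d(BL,RS)=19
3. join M+RS (d=29/2) ⇒ MRS; edges |M|=29/4, |RS|=25/4
  updated: d(BL,MRS)=68/3
4. join BL+MRS (d=68/3) ⇒ BLMRS; edges |BL|=41/6, |MRS|=49/12
final tree: ((B:9/2,L:9/2):41/6,(M:29/4,(R:1,S:1):25/4):49/12)
total length: 425/12

((B:9/2,L:9/2):41/6,(M:29/4,(R:1,S:1):25/4):49/12)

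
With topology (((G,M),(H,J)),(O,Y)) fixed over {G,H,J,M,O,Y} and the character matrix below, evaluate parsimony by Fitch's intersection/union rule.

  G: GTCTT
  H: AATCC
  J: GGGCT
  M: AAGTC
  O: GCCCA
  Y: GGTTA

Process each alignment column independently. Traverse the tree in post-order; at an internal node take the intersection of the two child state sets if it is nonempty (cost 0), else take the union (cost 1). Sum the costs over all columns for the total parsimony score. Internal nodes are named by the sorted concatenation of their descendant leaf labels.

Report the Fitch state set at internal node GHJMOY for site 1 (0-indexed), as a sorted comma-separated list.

A,C,G

GM@0: {G} ∪ {A} = {A,G} (union, +1)
HJ@0: {A} ∪ {G} = {A,G} (union, +1)
GHJM@0: {A,G} ∩ {A,G} = {A,G} (intersection, +0)
OY@0: {G} ∩ {G} = {G} (intersection, +0)
GHJMOY@0: {A,G} ∩ {G} = {G} (intersection, +0)
GM@1: {T} ∪ {A} = {A,T} (union, +1)
HJ@1: {A} ∪ {G} = {A,G} (union, +1)
GHJM@1: {A,T} ∩ {A,G} = {A} (intersection, +0)
OY@1: {C} ∪ {G} = {C,G} (union, +1)
GHJMOY@1: {A} ∪ {C,G} = {A,C,G} (union, +1)
GM@2: {C} ∪ {G} = {C,G} (union, +1)
HJ@2: {T} ∪ {G} = {G,T} (union, +1)
GHJM@2: {C,G} ∩ {G,T} = {G} (intersection, +0)
OY@2: {C} ∪ {T} = {C,T} (union, +1)
GHJMOY@2: {G} ∪ {C,T} = {C,G,T} (union, +1)
GM@3: {T} ∩ {T} = {T} (intersection, +0)
HJ@3: {C} ∩ {C} = {C} (intersection, +0)
GHJM@3: {T} ∪ {C} = {C,T} (union, +1)
OY@3: {C} ∪ {T} = {C,T} (union, +1)
GHJMOY@3: {C,T} ∩ {C,T} = {C,T} (intersection, +0)
GM@4: {T} ∪ {C} = {C,T} (union, +1)
HJ@4: {C} ∪ {T} = {C,T} (union, +1)
GHJM@4: {C,T} ∩ {C,T} = {C,T} (intersection, +0)
OY@4: {A} ∩ {A} = {A} (intersection, +0)
GHJMOY@4: {C,T} ∪ {A} = {A,C,T} (union, +1)
per-site changes: [2, 4, 4, 2, 3]; total = 15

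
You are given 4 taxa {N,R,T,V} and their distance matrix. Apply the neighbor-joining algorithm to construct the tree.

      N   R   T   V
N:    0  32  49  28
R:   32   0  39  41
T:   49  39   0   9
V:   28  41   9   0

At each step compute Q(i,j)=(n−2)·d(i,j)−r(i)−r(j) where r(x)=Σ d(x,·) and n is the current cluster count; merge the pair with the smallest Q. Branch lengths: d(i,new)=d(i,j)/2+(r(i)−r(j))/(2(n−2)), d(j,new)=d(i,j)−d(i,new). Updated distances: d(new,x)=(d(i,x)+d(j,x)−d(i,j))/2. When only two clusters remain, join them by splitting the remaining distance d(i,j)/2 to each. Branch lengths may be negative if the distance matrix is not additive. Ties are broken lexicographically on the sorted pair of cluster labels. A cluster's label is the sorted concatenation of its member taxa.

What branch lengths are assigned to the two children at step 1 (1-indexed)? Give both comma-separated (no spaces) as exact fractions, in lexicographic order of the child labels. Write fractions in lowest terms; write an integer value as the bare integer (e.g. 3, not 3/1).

iteration 1: select N,R (d=32, Q=-157); attach at lengths (61/4, 67/4); label the merged cluster NR
  updated: d(NR,T)=28, d(NR,V)=37/2
iteration 2: select NR,T (d=28, Q=-111/2); attach at lengths (75/4, 37/4); label the merged cluster NRT
  updated: d(NRT,V)=-1/4
iteration 3: select NRT,V (d=-1/4); attach at lengths (-1/8, -1/8); label the merged cluster NRTV
final tree: (((N:61/4,R:67/4):75/4,T:37/4):-1/8,V:-1/8)
total length: 239/4

61/4,67/4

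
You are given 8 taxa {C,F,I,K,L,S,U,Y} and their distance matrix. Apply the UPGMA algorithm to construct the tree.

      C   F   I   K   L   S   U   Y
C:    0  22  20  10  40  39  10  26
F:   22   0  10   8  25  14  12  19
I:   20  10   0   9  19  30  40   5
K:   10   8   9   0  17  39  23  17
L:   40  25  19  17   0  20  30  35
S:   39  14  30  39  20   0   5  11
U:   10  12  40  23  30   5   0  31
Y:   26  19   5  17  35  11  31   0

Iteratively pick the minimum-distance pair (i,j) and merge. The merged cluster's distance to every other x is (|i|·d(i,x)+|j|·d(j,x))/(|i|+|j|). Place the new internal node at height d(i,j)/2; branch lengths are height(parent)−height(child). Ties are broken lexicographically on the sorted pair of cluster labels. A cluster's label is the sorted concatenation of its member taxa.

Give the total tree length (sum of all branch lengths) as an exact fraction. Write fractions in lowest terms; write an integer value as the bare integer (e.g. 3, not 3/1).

18101/280

step 1: merge (I,Y) at d=5; branch lengths I→5/2, Y→5/2; new cluster IY
  updated: d(C,IY)=23, d(F,IY)=29/2, d(IY,K)=13, d(IY,L)=27, d(IY,S)=41/2, d(IY,U)=71/2
step 2: merge (S,U) at d=5; branch lengths S→5/2, U→5/2; new cluster SU
  updated: d(C,SU)=49/2, d(F,SU)=13, d(IY,SU)=28, d(K,SU)=31, d(L,SU)=25
step 3: merge (F,K) at d=8; branch lengths F→4, K→4; new cluster FK
  updated: d(C,FK)=16, d(FK,IY)=55/4, d(FK,L)=21, d(FK,SU)=22
step 4: merge (FK,IY) at d=55/4; branch lengths FK→23/8, IY→35/8; new cluster FIKY
  updated: d(C,FIKY)=39/2, d(FIKY,L)=24, d(FIKY,SU)=25
step 5: merge (C,FIKY) at d=39/2; branch lengths C→39/4, FIKY→23/8; new cluster CFIKY
  updated: d(CFIKY,L)=136/5, d(CFIKY,SU)=249/10
step 6: merge (CFIKY,SU) at d=249/10; branch lengths CFIKY→27/10, SU→199/20; new cluster CFIKSUY
  updated: d(CFIKSUY,L)=186/7
step 7: merge (CFIKSUY,L) at d=186/7; branch lengths CFIKSUY→117/140, L→93/7; new cluster CFIKLSUY
final tree: (((C:39/4,((F:4,K:4):23/8,(I:5/2,Y:5/2):35/8):23/8):27/10,(S:5/2,U:5/2):199/20):117/140,L:93/7)
total length: 18101/280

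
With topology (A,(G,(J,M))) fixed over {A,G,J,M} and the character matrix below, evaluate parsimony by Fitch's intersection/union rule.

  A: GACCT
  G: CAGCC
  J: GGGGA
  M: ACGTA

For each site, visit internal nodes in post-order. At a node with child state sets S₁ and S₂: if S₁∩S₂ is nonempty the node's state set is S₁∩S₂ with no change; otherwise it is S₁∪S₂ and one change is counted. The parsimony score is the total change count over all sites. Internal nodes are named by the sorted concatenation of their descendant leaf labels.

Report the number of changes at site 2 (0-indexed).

1

JM@0: {G} ∪ {A} = {A,G} (union, +1)
GJM@0: {C} ∪ {A,G} = {A,C,G} (union, +1)
AGJM@0: {G} ∩ {A,C,G} = {G} (intersection, +0)
JM@1: {G} ∪ {C} = {C,G} (union, +1)
GJM@1: {A} ∪ {C,G} = {A,C,G} (union, +1)
AGJM@1: {A} ∩ {A,C,G} = {A} (intersection, +0)
JM@2: {G} ∩ {G} = {G} (intersection, +0)
GJM@2: {G} ∩ {G} = {G} (intersection, +0)
AGJM@2: {C} ∪ {G} = {C,G} (union, +1)
JM@3: {G} ∪ {T} = {G,T} (union, +1)
GJM@3: {C} ∪ {G,T} = {C,G,T} (union, +1)
AGJM@3: {C} ∩ {C,G,T} = {C} (intersection, +0)
JM@4: {A} ∩ {A} = {A} (intersection, +0)
GJM@4: {C} ∪ {A} = {A,C} (union, +1)
AGJM@4: {T} ∪ {A,C} = {A,C,T} (union, +1)
per-site changes: [2, 2, 1, 2, 2]; total = 9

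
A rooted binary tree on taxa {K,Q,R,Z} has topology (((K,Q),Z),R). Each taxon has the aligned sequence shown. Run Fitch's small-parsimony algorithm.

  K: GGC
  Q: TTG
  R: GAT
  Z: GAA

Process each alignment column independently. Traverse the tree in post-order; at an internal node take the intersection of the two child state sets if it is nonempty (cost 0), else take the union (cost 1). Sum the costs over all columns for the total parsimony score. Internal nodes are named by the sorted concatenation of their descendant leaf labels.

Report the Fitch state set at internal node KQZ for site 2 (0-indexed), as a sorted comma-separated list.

A,C,G

[col 0] KQ: children K:{G}, Q:{T} ∪→ {G,T}; cost 1
[col 0] KQZ: children KQ:{G,T}, Z:{G} ∩→ {G}; cost 0
[col 0] KQRZ: children KQZ:{G}, R:{G} ∩→ {G}; cost 0
[col 1] KQ: children K:{G}, Q:{T} ∪→ {G,T}; cost 1
[col 1] KQZ: children KQ:{G,T}, Z:{A} ∪→ {A,G,T}; cost 1
[col 1] KQRZ: children KQZ:{A,G,T}, R:{A} ∩→ {A}; cost 0
[col 2] KQ: children K:{C}, Q:{G} ∪→ {C,G}; cost 1
[col 2] KQZ: children KQ:{C,G}, Z:{A} ∪→ {A,C,G}; cost 1
[col 2] KQRZ: children KQZ:{A,C,G}, R:{T} ∪→ {A,C,G,T}; cost 1
per-site changes: [1, 2, 3]; total = 6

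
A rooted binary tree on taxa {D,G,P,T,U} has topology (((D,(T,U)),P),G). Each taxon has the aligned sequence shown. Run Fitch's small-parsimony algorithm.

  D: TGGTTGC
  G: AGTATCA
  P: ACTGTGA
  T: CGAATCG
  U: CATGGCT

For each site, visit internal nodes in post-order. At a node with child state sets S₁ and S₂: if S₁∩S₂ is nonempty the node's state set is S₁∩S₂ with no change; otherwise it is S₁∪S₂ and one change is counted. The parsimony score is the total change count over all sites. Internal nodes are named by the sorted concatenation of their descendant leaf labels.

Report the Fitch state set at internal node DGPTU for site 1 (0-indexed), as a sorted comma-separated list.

G

TU@0: {C} ∩ {C} = {C} (intersection, +0)
DTU@0: {T} ∪ {C} = {C,T} (union, +1)
DPTU@0: {C,T} ∪ {A} = {A,C,T} (union, +1)
DGPTU@0: {A,C,T} ∩ {A} = {A} (intersection, +0)
TU@1: {G} ∪ {A} = {A,G} (union, +1)
DTU@1: {G} ∩ {A,G} = {G} (intersection, +0)
DPTU@1: {G} ∪ {C} = {C,G} (union, +1)
DGPTU@1: {C,G} ∩ {G} = {G} (intersection, +0)
TU@2: {A} ∪ {T} = {A,T} (union, +1)
DTU@2: {G} ∪ {A,T} = {A,G,T} (union, +1)
DPTU@2: {A,G,T} ∩ {T} = {T} (intersection, +0)
DGPTU@2: {T} ∩ {T} = {T} (intersection, +0)
TU@3: {A} ∪ {G} = {A,G} (union, +1)
DTU@3: {T} ∪ {A,G} = {A,G,T} (union, +1)
DPTU@3: {A,G,T} ∩ {G} = {G} (intersection, +0)
DGPTU@3: {G} ∪ {A} = {A,G} (union, +1)
TU@4: {T} ∪ {G} = {G,T} (union, +1)
DTU@4: {T} ∩ {G,T} = {T} (intersection, +0)
DPTU@4: {T} ∩ {T} = {T} (intersection, +0)
DGPTU@4: {T} ∩ {T} = {T} (intersection, +0)
TU@5: {C} ∩ {C} = {C} (intersection, +0)
DTU@5: {G} ∪ {C} = {C,G} (union, +1)
DPTU@5: {C,G} ∩ {G} = {G} (intersection, +0)
DGPTU@5: {G} ∪ {C} = {C,G} (union, +1)
TU@6: {G} ∪ {T} = {G,T} (union, +1)
DTU@6: {C} ∪ {G,T} = {C,G,T} (union, +1)
DPTU@6: {C,G,T} ∪ {A} = {A,C,G,T} (union, +1)
DGPTU@6: {A,C,G,T} ∩ {A} = {A} (intersection, +0)
per-site changes: [2, 2, 2, 3, 1, 2, 3]; total = 15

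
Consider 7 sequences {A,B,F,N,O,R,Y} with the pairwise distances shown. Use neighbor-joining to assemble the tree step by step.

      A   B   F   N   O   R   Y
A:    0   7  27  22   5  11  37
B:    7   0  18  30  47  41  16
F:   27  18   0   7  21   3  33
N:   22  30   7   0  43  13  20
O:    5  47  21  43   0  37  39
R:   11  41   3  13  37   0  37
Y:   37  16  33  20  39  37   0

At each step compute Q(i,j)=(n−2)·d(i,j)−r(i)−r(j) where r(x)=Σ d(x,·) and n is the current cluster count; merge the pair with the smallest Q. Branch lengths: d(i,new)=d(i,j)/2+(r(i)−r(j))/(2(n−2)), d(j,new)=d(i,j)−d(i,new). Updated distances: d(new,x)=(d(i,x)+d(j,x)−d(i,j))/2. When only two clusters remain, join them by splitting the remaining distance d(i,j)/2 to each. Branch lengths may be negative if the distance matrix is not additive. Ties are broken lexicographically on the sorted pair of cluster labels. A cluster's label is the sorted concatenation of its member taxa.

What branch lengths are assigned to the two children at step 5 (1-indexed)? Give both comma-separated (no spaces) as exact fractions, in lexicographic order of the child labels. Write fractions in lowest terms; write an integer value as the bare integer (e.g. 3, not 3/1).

51/16,-27/16

1. join A+O (d=5, Q=-276) ⇒ AO; edges |A|=-29/5, |O|=54/5
  updated: d(AO,B)=49/2, d(AO,F)=43/2, d(AO,N)=30, d(AO,R)=43/2, d(AO,Y)=71/2
2. join B+Y (d=16, Q=-207) ⇒ BY; edges |B|=13/2, |Y|=19/2
  updated: d(AO,BY)=22, d(BY,F)=35/2, d(BY,N)=17, d(BY,R)=31
3. join AO+BY (d=22, Q=-233/2) ⇒ ABOY; edges |AO|=49/4, |BY|=39/4
  updated: d(ABOY,F)=17/2, d(ABOY,N)=25/2, d(ABOY,R)=61/4
4. join ABOY+N (d=25/2, Q=-175/4) ⇒ ABNOY; edges |ABOY|=115/16, |N|=85/16
  updated: d(ABNOY,F)=3/2, d(ABNOY,R)=63/8
5. join ABNOY+F (d=3/2, Q=-99/8) ⇒ ABFNOY; edges |ABNOY|=51/16, |F|=-27/16
  updated: d(ABFNOY,R)=75/16
6. join ABFNOY+R (d=75/16) ⇒ ABFNORY; edges |ABFNOY|=75/32, |R|=75/32
final tree: (((((A:-29/5,O:54/5):49/4,(B:13/2,Y:19/2):39/4):115/16,N:85/16):51/16,F:-27/16):75/32,R:75/32)
total length: 987/16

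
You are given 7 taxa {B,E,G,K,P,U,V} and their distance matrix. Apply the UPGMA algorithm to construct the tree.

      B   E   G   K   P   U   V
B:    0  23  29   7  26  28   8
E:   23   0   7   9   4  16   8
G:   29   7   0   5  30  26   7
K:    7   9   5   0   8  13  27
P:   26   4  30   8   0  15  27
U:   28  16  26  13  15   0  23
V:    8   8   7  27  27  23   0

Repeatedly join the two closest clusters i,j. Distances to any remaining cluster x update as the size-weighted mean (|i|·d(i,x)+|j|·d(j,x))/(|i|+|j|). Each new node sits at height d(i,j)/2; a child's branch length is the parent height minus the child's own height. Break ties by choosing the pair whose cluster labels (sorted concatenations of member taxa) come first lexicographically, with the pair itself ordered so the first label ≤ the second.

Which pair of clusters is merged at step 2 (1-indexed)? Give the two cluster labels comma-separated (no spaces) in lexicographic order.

1. join E+P (d=4) ⇒ EP; edges |E|=2, |P|=2
  updated: d(B,EP)=49/2, d(EP,G)=37/2, d(EP,K)=17/2, d(EP,U)=31/2, d(EP,V)=35/2
2. join G+K (d=5) ⇒ GK; edges |G|=5/2, |K|=5/2
  updated: d(B,GK)=18, d(EP,GK)=27/2, d(GK,U)=39/2, d(GK,V)=17
3. join B+V (d=8) ⇒ BV; edges |B|=4, |V|=4
  updated: d(BV,EP)=21, d(BV,GK)=35/2, d(BV,U)=51/2
4. join EP+GK (d=27/2) ⇒ EGKP; edges |EP|=19/4, |GK|=17/4
  updated: d(BV,EGKP)=77/4, d(EGKP,U)=35/2
5. join EGKP+U (d=35/2) ⇒ EGKPU; edges |EGKP|=2, |U|=35/4
  updated: d(BV,EGKPU)=41/2
6. join BV+EGKPU (d=41/2) ⇒ BEGKPUV; edges |BV|=25/4, |EGKPU|=3/2
final tree: ((B:4,V:4):25/4,(((E:2,P:2):19/4,(G:5/2,K:5/2):17/4):2,U:35/4):3/2)
total length: 89/2

G,K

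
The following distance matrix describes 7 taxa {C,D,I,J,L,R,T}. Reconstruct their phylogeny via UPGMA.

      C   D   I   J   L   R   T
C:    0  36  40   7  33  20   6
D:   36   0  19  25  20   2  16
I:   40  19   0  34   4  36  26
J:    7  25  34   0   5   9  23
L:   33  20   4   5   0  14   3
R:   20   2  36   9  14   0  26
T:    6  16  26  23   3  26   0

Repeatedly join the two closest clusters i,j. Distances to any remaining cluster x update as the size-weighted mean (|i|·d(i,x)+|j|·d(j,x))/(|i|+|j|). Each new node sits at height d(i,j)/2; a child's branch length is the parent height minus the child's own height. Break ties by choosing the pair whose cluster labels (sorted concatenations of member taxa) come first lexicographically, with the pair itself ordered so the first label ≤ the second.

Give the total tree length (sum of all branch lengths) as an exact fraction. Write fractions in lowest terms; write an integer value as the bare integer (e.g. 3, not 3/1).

2851/60

step 1: merge (D,R) at d=2; branch lengths D→1, R→1; new cluster DR
  updated: d(C,DR)=28, d(DR,I)=55/2, d(DR,J)=17, d(DR,L)=17, d(DR,T)=21
step 2: merge (L,T) at d=3; branch lengths L→3/2, T→3/2; new cluster LT
  updated: d(C,LT)=39/2, d(DR,LT)=19, d(I,LT)=15, d(J,LT)=14
step 3: merge (C,J) at d=7; branch lengths C→7/2, J→7/2; new cluster CJ
  updated: d(CJ,DR)=45/2, d(CJ,I)=37, d(CJ,LT)=67/4
step 4: merge (I,LT) at d=15; branch lengths I→15/2, LT→6; new cluster ILT
  updated: d(CJ,ILT)=47/2, d(DR,ILT)=131/6
step 5: merge (DR,ILT) at d=131/6; branch lengths DR→119/12, ILT→41/12; new cluster DILRT
  updated: d(CJ,DILRT)=231/10
step 6: merge (CJ,DILRT) at d=231/10; branch lengths CJ→161/20, DILRT→19/30; new cluster CDIJLRT
final tree: ((C:7/2,J:7/2):161/20,((D:1,R:1):119/12,(I:15/2,(L:3/2,T:3/2):6):41/12):19/30)
total length: 2851/60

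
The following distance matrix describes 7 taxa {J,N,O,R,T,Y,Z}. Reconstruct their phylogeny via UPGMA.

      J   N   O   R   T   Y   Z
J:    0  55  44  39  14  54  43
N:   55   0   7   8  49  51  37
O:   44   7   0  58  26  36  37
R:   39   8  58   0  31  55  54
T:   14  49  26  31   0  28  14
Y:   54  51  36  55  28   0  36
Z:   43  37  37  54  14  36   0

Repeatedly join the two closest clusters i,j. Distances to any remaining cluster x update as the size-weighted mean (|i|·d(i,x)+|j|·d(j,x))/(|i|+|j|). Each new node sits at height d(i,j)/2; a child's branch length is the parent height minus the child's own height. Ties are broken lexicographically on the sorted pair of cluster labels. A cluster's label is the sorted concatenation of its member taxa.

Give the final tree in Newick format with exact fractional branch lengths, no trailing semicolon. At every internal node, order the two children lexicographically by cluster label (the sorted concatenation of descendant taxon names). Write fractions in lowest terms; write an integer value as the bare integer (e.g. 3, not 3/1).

((((J:7,T:7):29/4,Z:57/4):65/12,Y:59/3):7/4,((N:7/2,O:7/2):13,R:33/2):59/12)

step 1: merge (N,O) at d=7; branch lengths N→7/2, O→7/2; new cluster NO
  updated: d(J,NO)=99/2, d(NO,R)=33, d(NO,T)=75/2, d(NO,Y)=87/2, d(NO,Z)=37
step 2: merge (J,T) at d=14; branch lengths J→7, T→7; new cluster JT
  updated: d(JT,NO)=87/2, d(JT,R)=35, d(JT,Y)=41, d(JT,Z)=57/2
step 3: merge (JT,Z) at d=57/2; branch lengths JT→29/4, Z→57/4; new cluster JTZ
  updated: d(JTZ,NO)=124/3, d(JTZ,R)=124/3, d(JTZ,Y)=118/3
step 4: merge (NO,R) at d=33; branch lengths NO→13, R→33/2; new cluster NOR
  updated: d(JTZ,NOR)=124/3, d(NOR,Y)=142/3
step 5: merge (JTZ,Y) at d=118/3; branch lengths JTZ→65/12, Y→59/3; new cluster JTYZ
  updated: d(JTYZ,NOR)=257/6
step 6: merge (JTYZ,NOR) at d=257/6; branch lengths JTYZ→7/4, NOR→59/12; new cluster JNORTYZ
final tree: ((((J:7,T:7):29/4,Z:57/4):65/12,Y:59/3):7/4,((N:7/2,O:7/2):13,R:33/2):59/12)
total length: 415/4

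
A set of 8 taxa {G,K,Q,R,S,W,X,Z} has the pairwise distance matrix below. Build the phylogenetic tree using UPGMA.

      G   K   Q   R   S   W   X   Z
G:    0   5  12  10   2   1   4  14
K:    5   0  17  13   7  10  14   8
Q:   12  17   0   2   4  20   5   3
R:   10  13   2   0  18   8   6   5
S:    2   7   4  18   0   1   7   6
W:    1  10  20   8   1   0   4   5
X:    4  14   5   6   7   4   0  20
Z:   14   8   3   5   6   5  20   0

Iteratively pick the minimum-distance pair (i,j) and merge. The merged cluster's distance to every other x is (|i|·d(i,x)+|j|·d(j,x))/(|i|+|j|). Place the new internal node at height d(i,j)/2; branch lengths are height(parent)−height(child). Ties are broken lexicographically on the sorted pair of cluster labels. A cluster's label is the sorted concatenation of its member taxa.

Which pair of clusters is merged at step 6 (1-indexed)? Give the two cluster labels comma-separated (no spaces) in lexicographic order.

GSWX,K

iteration 1: select G,W (d=1); attach at lengths (1/2, 1/2); label the merged cluster GW
  updated: d(GW,K)=15/2, d(GW,Q)=16, d(GW,R)=9, d(GW,S)=3/2, d(GW,X)=4, d(GW,Z)=19/2
iteration 2: select GW,S (d=3/2); attach at lengths (1/4, 3/4); label the merged cluster GSW
  updated: d(GSW,K)=22/3, d(GSW,Q)=12, d(GSW,R)=12, d(GSW,X)=5, d(GSW,Z)=25/3
iteration 3: select Q,R (d=2); attach at lengths (1, 1); label the merged cluster QR
  updated: d(GSW,QR)=12, d(K,QR)=15, d(QR,X)=11/2, d(QR,Z)=4
iteration 4: select QR,Z (d=4); attach at lengths (1, 2); label the merged cluster QRZ
  updated: d(GSW,QRZ)=97/9, d(K,QRZ)=38/3, d(QRZ,X)=31/3
iteration 5: select GSW,X (d=5); attach at lengths (7/4, 5/2); label the merged cluster GSWX
  updated: d(GSWX,K)=9, d(GSWX,QRZ)=32/3
iteration 6: select GSWX,K (d=9); attach at lengths (2, 9/2); label the merged cluster GKSWX
  updated: d(GKSWX,QRZ)=166/15
iteration 7: select GKSWX,QRZ (d=166/15); attach at lengths (31/30, 53/15); label the merged cluster GKQRSWXZ
final tree: (((((G:1/2,W:1/2):1/4,S:3/4):7/4,X:5/2):2,K:9/2):31/30,((Q:1,R:1):1,Z:2):53/15)
total length: 1339/60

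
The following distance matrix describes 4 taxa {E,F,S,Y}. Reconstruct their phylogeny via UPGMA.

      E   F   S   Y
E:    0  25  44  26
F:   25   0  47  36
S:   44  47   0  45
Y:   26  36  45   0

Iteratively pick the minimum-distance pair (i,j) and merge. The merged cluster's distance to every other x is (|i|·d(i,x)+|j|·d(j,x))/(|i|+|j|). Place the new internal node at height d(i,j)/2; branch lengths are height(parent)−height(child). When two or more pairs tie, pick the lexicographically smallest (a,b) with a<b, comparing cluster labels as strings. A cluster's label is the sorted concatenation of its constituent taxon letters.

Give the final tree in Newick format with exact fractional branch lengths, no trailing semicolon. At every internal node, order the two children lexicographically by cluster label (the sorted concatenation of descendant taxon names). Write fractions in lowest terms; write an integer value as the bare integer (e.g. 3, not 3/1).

(((E:25/2,F:25/2):3,Y:31/2):43/6,S:68/3)

iteration 1: select E,F (d=25); attach at lengths (25/2, 25/2); label the merged cluster EF
  updated: d(EF,S)=91/2, d(EF,Y)=31
iteration 2: select EF,Y (d=31); attach at lengths (3, 31/2); label the merged cluster EFY
  updated: d(EFY,S)=136/3
iteration 3: select EFY,S (d=136/3); attach at lengths (43/6, 68/3); label the merged cluster EFSY
final tree: (((E:25/2,F:25/2):3,Y:31/2):43/6,S:68/3)
total length: 220/3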